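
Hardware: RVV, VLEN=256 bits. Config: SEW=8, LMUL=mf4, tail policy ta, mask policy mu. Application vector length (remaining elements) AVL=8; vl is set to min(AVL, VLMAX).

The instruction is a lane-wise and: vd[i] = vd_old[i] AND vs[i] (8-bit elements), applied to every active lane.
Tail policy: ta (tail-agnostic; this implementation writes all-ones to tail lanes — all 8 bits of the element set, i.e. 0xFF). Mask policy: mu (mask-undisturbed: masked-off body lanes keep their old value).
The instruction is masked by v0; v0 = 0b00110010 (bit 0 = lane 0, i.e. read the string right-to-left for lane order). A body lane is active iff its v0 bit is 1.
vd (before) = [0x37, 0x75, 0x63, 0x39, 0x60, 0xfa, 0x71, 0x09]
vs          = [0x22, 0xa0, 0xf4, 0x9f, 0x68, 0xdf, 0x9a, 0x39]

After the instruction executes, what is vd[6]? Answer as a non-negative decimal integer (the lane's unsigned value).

vd[6] = 113

VLMAX = VLEN×LMUL/SEW = 256×1/4/8 = 8
AVL=8 ≤ VLMAX=8, so vl = 8
lane  0: mask-off/keep ⇒ 0x37
lane  1: and(0x75,0xa0) ⇒ 0x20
lane  2: mask-off/keep ⇒ 0x63
lane  3: mask-off/keep ⇒ 0x39
lane  4: and(0x60,0x68) ⇒ 0x60
lane  5: and(0xfa,0xdf) ⇒ 0xda
lane  6: mask-off/keep ⇒ 0x71
lane  7: mask-off/keep ⇒ 0x09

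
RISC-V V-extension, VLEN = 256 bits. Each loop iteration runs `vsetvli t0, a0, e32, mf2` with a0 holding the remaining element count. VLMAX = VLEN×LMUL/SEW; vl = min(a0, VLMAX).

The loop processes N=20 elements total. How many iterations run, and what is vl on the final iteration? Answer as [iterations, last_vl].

[iterations, last_vl] = [5, 4]

VLMAX = (256 × 1/2) / 32 = 4 lanes
20 elements at 4/iter → 5 passes, remainder 4 on the last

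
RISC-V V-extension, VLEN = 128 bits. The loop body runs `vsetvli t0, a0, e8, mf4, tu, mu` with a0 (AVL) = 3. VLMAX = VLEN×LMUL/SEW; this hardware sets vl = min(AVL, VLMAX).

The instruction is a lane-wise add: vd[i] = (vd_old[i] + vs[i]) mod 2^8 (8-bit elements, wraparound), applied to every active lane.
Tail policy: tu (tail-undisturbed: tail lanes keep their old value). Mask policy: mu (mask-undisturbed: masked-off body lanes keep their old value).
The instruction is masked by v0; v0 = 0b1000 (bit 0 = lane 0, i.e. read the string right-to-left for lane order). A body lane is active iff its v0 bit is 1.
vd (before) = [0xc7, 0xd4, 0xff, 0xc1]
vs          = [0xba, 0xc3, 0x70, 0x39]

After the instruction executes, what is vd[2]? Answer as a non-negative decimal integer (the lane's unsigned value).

lanes per group: 128·1/4/8 = 4
vl = min(AVL, VLMAX) = min(3, 4) = 3
vd[0] mask-off/keep -> 0xc7
vd[1] mask-off/keep -> 0xd4
vd[2] mask-off/keep -> 0xff
vd[3] tail/keep -> 0xc1

vd[2] = 255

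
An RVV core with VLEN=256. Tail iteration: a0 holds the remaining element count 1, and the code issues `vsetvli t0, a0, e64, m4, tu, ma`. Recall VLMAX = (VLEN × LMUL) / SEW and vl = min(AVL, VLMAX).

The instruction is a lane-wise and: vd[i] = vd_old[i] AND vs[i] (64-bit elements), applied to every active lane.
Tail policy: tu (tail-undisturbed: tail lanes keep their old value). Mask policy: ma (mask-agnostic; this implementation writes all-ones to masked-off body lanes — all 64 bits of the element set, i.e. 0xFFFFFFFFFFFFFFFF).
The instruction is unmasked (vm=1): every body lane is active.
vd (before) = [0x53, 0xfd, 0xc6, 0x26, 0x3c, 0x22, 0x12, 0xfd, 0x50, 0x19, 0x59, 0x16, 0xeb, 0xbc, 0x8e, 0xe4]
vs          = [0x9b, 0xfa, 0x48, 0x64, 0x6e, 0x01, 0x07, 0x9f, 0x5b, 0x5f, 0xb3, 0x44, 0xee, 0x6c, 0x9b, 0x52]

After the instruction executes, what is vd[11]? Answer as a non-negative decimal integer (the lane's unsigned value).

VLMAX = VLEN×LMUL/SEW = 256×4/64 = 16
vl ← min(1, 16) = 1
[0] and(0x53,0x9b) = 0x13
[1] tail/keep = 0xfd
[2] tail/keep = 0xc6
[3] tail/keep = 0x26
[4] tail/keep = 0x3c
[5] tail/keep = 0x22
[6] tail/keep = 0x12
[7] tail/keep = 0xfd
[8] tail/keep = 0x50
[9] tail/keep = 0x19
[10] tail/keep = 0x59
[11] tail/keep = 0x16
[12] tail/keep = 0xeb
[13] tail/keep = 0xbc
[14] tail/keep = 0x8e
[15] tail/keep = 0xe4

vd[11] = 22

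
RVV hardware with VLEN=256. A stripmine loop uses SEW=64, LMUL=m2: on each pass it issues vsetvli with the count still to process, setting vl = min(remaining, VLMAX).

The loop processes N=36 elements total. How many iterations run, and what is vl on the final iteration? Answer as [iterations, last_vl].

VLMAX = (256 × 2) / 64 = 8 lanes
36 elements at 8/iter → 5 passes, remainder 4 on the last

[iterations, last_vl] = [5, 4]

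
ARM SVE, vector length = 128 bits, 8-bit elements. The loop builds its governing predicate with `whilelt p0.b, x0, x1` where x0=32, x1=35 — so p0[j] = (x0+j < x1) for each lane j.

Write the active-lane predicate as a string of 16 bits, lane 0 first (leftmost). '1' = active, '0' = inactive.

predicate = 1110000000000000

lane count: 128 div 8 = 16
p0[j] = (32+j < 35); true for j=0..2 → 3 lanes set
bits (lane 0 leftmost): 1110000000000000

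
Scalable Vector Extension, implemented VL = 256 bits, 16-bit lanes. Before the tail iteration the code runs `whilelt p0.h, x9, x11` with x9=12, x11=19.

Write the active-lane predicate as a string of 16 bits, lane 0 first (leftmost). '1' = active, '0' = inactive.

predicate = 1111111000000000

register lanes = 256/16 = 16
p0[j] = (12+j < 19); true for j=0..6 → 7 lanes set
bits (lane 0 leftmost): 1111111000000000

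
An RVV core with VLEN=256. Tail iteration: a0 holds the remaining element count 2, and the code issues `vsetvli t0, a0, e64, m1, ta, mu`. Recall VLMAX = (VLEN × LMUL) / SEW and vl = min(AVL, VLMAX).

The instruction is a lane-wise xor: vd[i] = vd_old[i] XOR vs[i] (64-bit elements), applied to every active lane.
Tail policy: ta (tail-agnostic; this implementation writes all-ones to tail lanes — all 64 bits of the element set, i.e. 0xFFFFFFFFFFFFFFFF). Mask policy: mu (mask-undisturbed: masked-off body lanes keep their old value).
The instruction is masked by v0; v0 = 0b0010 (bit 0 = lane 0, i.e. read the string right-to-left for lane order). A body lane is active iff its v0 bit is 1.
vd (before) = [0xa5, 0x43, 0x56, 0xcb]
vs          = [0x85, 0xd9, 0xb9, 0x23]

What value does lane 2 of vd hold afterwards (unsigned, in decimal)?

vd[2] = 18446744073709551615

VLMAX = VLEN×LMUL/SEW = 256×1/64 = 4
vl ← min(2, 4) = 2
lane  0: mask-off/keep ⇒ 0xa5
lane  1: xor(0x43,0xd9) ⇒ 0x9a
lane  2: tail/ones ⇒ 0xffffffffffffffff
lane  3: tail/ones ⇒ 0xffffffffffffffff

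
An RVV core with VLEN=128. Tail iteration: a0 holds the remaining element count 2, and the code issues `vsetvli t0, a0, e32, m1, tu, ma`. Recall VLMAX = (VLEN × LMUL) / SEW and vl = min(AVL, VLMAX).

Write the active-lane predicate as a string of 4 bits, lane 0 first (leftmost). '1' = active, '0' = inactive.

VLMAX = VLEN×LMUL/SEW = 128×1/32 = 4
vl ← min(2, 4) = 2
bits (lane 0 leftmost): 1100

predicate = 1100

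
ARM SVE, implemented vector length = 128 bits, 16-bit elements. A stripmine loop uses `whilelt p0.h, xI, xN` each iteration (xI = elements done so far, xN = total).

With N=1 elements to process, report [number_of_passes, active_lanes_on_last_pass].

register lanes = 128/16 = 8
1 elements at 8/iter → 1 passes, remainder 1 on the last

[iterations, last_vl] = [1, 1]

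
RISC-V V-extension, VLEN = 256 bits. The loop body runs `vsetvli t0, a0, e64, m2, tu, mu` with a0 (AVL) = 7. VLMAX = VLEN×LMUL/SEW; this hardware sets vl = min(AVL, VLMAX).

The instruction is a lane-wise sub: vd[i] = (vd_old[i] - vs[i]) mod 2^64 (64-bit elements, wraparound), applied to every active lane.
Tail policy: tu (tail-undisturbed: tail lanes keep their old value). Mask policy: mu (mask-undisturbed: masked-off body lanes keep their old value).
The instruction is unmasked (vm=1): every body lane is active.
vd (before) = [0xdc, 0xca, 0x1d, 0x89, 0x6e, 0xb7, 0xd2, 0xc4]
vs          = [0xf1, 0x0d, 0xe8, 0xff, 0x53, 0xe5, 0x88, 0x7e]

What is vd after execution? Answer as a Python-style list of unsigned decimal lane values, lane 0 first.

VLMAX = (256 × 2) / 64 = 8 lanes
vl ← min(7, 8) = 7
lane  0: sub(0xdc,0xf1) ⇒ 0xffffffffffffffeb
lane  1: sub(0xca,0x0d) ⇒ 0xbd
lane  2: sub(0x1d,0xe8) ⇒ 0xffffffffffffff35
lane  3: sub(0x89,0xff) ⇒ 0xffffffffffffff8a
lane  4: sub(0x6e,0x53) ⇒ 0x1b
lane  5: sub(0xb7,0xe5) ⇒ 0xffffffffffffffd2
lane  6: sub(0xd2,0x88) ⇒ 0x4a
lane  7: tail/keep ⇒ 0xc4

vd = [18446744073709551595, 189, 18446744073709551413, 18446744073709551498, 27, 18446744073709551570, 74, 196]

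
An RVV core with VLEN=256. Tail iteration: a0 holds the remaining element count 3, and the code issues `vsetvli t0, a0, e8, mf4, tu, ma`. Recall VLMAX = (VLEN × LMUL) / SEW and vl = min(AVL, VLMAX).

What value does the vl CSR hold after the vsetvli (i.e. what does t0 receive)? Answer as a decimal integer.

VLMAX = VLEN×LMUL/SEW = 256×1/4/8 = 8
AVL=3 ≤ VLMAX=8, so vl = 3

vl = 3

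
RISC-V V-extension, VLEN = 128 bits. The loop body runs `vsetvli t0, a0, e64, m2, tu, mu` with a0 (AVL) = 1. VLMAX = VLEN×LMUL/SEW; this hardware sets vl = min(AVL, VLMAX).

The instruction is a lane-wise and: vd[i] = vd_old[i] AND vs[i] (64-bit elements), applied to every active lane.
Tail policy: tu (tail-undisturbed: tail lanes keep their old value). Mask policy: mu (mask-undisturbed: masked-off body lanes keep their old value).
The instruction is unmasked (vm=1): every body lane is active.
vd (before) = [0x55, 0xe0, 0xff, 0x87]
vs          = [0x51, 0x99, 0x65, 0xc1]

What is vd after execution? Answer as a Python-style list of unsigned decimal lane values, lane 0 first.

VLMAX = (128 × 2) / 64 = 4 lanes
vl = min(AVL, VLMAX) = min(1, 4) = 1
[0] and(0x55,0x51) = 0x51
[1] tail/keep = 0xe0
[2] tail/keep = 0xff
[3] tail/keep = 0x87

vd = [81, 224, 255, 135]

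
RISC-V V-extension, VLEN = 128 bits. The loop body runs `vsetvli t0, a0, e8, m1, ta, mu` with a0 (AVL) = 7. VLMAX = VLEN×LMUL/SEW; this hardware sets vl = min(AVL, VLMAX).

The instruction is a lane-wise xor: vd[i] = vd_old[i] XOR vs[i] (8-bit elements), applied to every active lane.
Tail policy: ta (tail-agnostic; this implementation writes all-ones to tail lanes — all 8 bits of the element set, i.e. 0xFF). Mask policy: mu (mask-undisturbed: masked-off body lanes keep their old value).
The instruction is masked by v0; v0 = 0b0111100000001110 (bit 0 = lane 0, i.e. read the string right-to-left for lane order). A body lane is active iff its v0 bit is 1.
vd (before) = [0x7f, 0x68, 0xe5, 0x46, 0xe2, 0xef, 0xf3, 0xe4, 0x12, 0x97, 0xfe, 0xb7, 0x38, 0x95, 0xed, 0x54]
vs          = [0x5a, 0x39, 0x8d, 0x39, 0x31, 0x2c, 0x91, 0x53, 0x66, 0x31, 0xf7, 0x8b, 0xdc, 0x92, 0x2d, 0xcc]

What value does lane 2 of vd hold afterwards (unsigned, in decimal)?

vd[2] = 104

VLMAX = VLEN×LMUL/SEW = 128×1/8 = 16
vl ← min(7, 16) = 7
vd[0] mask-off/keep -> 0x7f
vd[1] xor(0x68,0x39) -> 0x51
vd[2] xor(0xe5,0x8d) -> 0x68
vd[3] xor(0x46,0x39) -> 0x7f
vd[4] mask-off/keep -> 0xe2
vd[5] mask-off/keep -> 0xef
vd[6] mask-off/keep -> 0xf3
vd[7] tail/ones -> 0xff
vd[8] tail/ones -> 0xff
vd[9] tail/ones -> 0xff
vd[10] tail/ones -> 0xff
vd[11] tail/ones -> 0xff
vd[12] tail/ones -> 0xff
vd[13] tail/ones -> 0xff
vd[14] tail/ones -> 0xff
vd[15] tail/ones -> 0xff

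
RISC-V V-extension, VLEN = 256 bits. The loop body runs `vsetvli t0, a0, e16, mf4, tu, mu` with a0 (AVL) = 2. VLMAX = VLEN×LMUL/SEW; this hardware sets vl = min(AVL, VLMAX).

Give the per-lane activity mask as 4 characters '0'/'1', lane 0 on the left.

lanes per group: 256·1/4/16 = 4
AVL=2 ≤ VLMAX=4, so vl = 2
bits (lane 0 leftmost): 1100

predicate = 1100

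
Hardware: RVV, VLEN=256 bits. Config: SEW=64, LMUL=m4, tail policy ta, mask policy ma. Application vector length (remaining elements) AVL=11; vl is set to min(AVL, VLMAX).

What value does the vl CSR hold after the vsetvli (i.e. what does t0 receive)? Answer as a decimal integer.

VLMAX = (256 × 4) / 64 = 16 lanes
vl = min(AVL, VLMAX) = min(11, 16) = 11

vl = 11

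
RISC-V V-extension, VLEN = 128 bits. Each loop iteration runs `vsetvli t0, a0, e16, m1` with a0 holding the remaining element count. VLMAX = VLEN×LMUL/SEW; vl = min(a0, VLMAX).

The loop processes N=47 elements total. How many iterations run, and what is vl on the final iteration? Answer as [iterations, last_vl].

VLMAX = (128 × 1) / 16 = 8 lanes
47 elements at 8/iter → 6 passes, remainder 7 on the last

[iterations, last_vl] = [6, 7]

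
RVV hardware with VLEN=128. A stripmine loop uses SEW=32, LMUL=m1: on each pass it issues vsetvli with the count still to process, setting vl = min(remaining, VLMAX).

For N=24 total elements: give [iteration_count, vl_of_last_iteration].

[iterations, last_vl] = [6, 4]

VLMAX = (128 × 1) / 32 = 4 lanes
N=24: ⌈24/4⌉ = 6 iters; last vl = 24 − 5×4 = 4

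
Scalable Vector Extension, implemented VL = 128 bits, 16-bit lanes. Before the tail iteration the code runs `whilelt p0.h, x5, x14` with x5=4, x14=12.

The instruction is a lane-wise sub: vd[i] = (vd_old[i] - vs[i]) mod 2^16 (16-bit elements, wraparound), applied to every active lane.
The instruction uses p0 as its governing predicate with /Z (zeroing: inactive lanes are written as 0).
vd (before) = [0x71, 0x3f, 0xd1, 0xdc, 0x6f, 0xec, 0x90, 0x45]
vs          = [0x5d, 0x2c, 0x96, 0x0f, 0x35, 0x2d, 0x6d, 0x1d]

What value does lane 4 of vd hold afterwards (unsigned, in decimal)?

128-bit reg / 16-bit elem → 8 lanes
p0[j] = (4+j < 12); true for j=0..7 → 8 lanes set
vd[0] sub(0x71,0x5d) -> 0x14
vd[1] sub(0x3f,0x2c) -> 0x13
vd[2] sub(0xd1,0x96) -> 0x3b
vd[3] sub(0xdc,0x0f) -> 0xcd
vd[4] sub(0x6f,0x35) -> 0x3a
vd[5] sub(0xec,0x2d) -> 0xbf
vd[6] sub(0x90,0x6d) -> 0x23
vd[7] sub(0x45,0x1d) -> 0x28

vd[4] = 58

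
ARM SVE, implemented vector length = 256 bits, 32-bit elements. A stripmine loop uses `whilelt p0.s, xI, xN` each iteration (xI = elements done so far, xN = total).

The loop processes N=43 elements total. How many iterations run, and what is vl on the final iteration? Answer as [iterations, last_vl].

256-bit reg / 32-bit elem → 8 lanes
N=43: ⌈43/8⌉ = 6 iters; last vl = 43 − 5×8 = 3

[iterations, last_vl] = [6, 3]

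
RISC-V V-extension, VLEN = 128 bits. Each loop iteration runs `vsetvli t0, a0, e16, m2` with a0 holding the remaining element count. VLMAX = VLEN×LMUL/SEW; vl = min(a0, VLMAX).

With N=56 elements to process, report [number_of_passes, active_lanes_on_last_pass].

[iterations, last_vl] = [4, 8]

VLMAX = VLEN×LMUL/SEW = 128×2/16 = 16
56 elements at 16/iter → 4 passes, remainder 8 on the last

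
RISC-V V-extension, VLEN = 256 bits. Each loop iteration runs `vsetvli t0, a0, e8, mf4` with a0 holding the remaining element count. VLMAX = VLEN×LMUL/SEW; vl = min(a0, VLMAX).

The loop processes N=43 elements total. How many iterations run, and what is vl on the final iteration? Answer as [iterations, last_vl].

VLMAX = VLEN×LMUL/SEW = 256×1/4/8 = 8
iterations = ceil(43/8) = 6; final-pass vl = 3

[iterations, last_vl] = [6, 3]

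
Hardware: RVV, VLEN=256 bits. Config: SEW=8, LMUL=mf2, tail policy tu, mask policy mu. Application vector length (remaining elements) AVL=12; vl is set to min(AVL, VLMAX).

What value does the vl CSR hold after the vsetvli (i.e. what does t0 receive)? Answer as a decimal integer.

vl = 12

VLMAX = (256 × 1/2) / 8 = 16 lanes
AVL=12 ≤ VLMAX=16, so vl = 12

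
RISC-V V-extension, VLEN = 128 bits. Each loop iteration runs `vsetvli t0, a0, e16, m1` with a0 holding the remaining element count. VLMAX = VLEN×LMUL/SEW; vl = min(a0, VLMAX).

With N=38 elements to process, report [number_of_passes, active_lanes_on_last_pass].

VLMAX = (128 × 1) / 16 = 8 lanes
N=38: ⌈38/8⌉ = 5 iters; last vl = 38 − 4×8 = 6

[iterations, last_vl] = [5, 6]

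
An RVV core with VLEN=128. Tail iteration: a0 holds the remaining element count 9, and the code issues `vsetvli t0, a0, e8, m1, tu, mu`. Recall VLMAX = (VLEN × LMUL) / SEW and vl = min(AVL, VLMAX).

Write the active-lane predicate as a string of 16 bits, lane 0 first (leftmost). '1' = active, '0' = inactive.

lanes per group: 128·1/8 = 16
AVL=9 ≤ VLMAX=16, so vl = 9
bits (lane 0 leftmost): 1111111110000000

predicate = 1111111110000000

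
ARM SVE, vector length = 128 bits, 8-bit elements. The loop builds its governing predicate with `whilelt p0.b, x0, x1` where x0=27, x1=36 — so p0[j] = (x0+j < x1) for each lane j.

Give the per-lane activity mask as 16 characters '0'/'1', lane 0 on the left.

predicate = 1111111110000000

lane count: 128 div 8 = 16
active while 27+j < 36, i.e. j ∈ [0,9) capped at 16 ⇒ 9
bits (lane 0 leftmost): 1111111110000000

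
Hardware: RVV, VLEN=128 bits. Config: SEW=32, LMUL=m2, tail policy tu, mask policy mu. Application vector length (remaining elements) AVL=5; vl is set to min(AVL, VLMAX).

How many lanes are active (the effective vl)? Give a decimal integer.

lanes per group: 128·2/32 = 8
AVL=5 ≤ VLMAX=8, so vl = 5

vl = 5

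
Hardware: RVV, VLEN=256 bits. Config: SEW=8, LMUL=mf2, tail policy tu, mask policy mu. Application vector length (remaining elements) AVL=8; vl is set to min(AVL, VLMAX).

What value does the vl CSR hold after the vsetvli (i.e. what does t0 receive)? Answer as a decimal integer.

VLMAX = (256 × 1/2) / 8 = 16 lanes
vl ← min(8, 16) = 8

vl = 8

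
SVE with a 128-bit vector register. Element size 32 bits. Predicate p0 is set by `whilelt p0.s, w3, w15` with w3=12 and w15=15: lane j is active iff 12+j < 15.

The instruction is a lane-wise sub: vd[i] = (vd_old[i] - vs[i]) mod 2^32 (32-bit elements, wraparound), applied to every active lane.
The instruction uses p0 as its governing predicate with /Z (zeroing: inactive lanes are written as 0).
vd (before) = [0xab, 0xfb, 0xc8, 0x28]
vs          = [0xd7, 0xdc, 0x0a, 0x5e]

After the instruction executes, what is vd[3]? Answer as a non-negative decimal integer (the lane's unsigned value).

register lanes = 128/32 = 4
whilelt: lane j active iff 12+j < 15 → j < 3 → 3 active
vd[0] sub(0xab,0xd7) -> 0xffffffd4
vd[1] sub(0xfb,0xdc) -> 0x1f
vd[2] sub(0xc8,0x0a) -> 0xbe
vd[3] tail/zero -> 0x00

vd[3] = 0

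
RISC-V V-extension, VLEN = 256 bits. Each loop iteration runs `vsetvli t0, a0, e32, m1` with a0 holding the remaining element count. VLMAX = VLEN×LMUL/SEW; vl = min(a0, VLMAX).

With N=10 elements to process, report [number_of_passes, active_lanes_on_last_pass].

[iterations, last_vl] = [2, 2]

VLMAX = (256 × 1) / 32 = 8 lanes
iterations = ceil(10/8) = 2; final-pass vl = 2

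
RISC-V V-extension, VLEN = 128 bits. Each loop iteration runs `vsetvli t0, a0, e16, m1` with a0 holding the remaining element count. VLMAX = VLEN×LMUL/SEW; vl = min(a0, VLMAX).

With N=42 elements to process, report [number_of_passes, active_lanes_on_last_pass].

[iterations, last_vl] = [6, 2]

VLMAX = (128 × 1) / 16 = 8 lanes
N=42: ⌈42/8⌉ = 6 iters; last vl = 42 − 5×8 = 2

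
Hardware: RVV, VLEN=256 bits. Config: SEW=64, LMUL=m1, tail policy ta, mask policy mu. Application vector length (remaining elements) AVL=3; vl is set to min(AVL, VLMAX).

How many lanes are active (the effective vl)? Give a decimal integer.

vl = 3

VLMAX = VLEN×LMUL/SEW = 256×1/64 = 4
vl = min(AVL, VLMAX) = min(3, 4) = 3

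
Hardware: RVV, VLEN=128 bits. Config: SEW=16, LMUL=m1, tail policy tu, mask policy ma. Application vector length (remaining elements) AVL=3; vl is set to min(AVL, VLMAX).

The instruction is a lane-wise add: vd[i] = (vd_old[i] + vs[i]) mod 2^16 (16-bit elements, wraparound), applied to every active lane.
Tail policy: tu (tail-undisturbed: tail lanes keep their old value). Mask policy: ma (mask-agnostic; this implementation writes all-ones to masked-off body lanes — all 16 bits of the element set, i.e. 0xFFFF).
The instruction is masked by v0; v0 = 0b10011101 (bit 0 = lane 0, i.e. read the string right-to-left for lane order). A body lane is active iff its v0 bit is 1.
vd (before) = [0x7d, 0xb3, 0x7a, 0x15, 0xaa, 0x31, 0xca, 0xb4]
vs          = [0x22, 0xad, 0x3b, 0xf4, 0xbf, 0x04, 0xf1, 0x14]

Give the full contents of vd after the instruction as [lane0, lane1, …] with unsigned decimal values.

lanes per group: 128·1/16 = 8
vl ← min(3, 8) = 3
lane  0: add(0x7d,0x22) ⇒ 0x9f
lane  1: mask-off/ones ⇒ 0xffff
lane  2: add(0x7a,0x3b) ⇒ 0xb5
lane  3: tail/keep ⇒ 0x15
lane  4: tail/keep ⇒ 0xaa
lane  5: tail/keep ⇒ 0x31
lane  6: tail/keep ⇒ 0xca
lane  7: tail/keep ⇒ 0xb4

vd = [159, 65535, 181, 21, 170, 49, 202, 180]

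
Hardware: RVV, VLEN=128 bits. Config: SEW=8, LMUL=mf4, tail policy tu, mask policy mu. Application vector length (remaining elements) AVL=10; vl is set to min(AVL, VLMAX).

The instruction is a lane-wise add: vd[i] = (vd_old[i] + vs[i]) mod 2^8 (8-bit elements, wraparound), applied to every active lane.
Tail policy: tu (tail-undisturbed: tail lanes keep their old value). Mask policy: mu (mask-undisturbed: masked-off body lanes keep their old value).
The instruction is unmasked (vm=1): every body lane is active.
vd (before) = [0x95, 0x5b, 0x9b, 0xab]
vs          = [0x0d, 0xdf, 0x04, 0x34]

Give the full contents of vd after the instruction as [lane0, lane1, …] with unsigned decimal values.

VLMAX = (128 × 1/4) / 8 = 4 lanes
vl ← min(10, 4) = 4
lane  0: add(0x95,0x0d) ⇒ 0xa2
lane  1: add(0x5b,0xdf) ⇒ 0x3a
lane  2: add(0x9b,0x04) ⇒ 0x9f
lane  3: add(0xab,0x34) ⇒ 0xdf

vd = [162, 58, 159, 223]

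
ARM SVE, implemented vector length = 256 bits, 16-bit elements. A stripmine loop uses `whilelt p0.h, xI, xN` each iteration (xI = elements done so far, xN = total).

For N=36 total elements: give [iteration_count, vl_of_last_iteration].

[iterations, last_vl] = [3, 4]

register lanes = 256/16 = 16
iterations = ceil(36/16) = 3; final-pass vl = 4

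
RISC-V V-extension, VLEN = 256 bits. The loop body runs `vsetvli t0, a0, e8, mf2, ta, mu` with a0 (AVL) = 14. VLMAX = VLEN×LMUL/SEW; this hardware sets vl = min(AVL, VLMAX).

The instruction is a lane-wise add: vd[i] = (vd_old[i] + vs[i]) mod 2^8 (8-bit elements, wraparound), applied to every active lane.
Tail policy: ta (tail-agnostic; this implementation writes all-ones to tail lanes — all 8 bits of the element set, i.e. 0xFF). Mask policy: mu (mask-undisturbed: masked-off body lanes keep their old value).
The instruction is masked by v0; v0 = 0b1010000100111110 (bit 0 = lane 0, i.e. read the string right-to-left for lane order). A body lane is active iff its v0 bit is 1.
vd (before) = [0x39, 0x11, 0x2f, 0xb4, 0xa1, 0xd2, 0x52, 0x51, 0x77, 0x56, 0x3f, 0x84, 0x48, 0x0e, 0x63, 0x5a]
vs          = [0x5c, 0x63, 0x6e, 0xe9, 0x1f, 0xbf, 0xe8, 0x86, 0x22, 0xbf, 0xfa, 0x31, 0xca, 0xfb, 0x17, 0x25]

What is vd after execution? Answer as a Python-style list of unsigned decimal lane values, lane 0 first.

VLMAX = (256 × 1/2) / 8 = 16 lanes
vl = min(AVL, VLMAX) = min(14, 16) = 14
[0] mask-off/keep = 0x39
[1] add(0x11,0x63) = 0x74
[2] add(0x2f,0x6e) = 0x9d
[3] add(0xb4,0xe9) = 0x9d
[4] add(0xa1,0x1f) = 0xc0
[5] add(0xd2,0xbf) = 0x91
[6] mask-off/keep = 0x52
[7] mask-off/keep = 0x51
[8] add(0x77,0x22) = 0x99
[9] mask-off/keep = 0x56
[10] mask-off/keep = 0x3f
[11] mask-off/keep = 0x84
[12] mask-off/keep = 0x48
[13] add(0x0e,0xfb) = 0x09
[14] tail/ones = 0xff
[15] tail/ones = 0xff

vd = [57, 116, 157, 157, 192, 145, 82, 81, 153, 86, 63, 132, 72, 9, 255, 255]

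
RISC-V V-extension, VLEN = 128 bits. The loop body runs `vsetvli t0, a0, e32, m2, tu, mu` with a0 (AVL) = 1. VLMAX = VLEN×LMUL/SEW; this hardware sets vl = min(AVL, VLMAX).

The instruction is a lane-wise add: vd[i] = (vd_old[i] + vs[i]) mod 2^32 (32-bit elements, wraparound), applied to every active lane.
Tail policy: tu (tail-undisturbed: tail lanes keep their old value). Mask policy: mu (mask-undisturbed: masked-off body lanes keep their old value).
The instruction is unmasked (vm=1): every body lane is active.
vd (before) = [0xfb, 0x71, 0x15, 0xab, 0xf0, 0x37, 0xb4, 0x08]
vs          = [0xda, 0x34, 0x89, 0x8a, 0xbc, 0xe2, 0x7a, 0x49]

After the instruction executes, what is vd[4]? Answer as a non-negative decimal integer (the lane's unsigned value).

VLMAX = (128 × 2) / 32 = 8 lanes
AVL=1 ≤ VLMAX=8, so vl = 1
vd[0] add(0xfb,0xda) -> 0x1d5
vd[1] tail/keep -> 0x71
vd[2] tail/keep -> 0x15
vd[3] tail/keep -> 0xab
vd[4] tail/keep -> 0xf0
vd[5] tail/keep -> 0x37
vd[6] tail/keep -> 0xb4
vd[7] tail/keep -> 0x08

vd[4] = 240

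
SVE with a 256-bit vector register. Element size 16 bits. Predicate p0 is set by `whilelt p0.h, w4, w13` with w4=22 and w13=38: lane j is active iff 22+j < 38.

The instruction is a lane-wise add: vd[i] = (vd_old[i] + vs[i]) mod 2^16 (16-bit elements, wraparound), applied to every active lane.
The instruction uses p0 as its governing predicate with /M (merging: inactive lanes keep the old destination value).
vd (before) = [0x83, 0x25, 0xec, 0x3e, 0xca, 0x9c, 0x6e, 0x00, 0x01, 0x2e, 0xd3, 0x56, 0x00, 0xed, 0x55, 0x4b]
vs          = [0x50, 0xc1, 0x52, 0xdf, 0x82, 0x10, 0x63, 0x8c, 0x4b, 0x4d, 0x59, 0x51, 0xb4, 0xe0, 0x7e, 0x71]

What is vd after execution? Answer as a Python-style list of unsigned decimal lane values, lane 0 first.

vd = [211, 230, 318, 285, 332, 172, 209, 140, 76, 123, 300, 167, 180, 461, 211, 188]

register lanes = 256/16 = 16
active while 22+j < 38, i.e. j ∈ [0,16) capped at 16 ⇒ 16
[0] add(0x83,0x50) = 0xd3
[1] add(0x25,0xc1) = 0xe6
[2] add(0xec,0x52) = 0x13e
[3] add(0x3e,0xdf) = 0x11d
[4] add(0xca,0x82) = 0x14c
[5] add(0x9c,0x10) = 0xac
[6] add(0x6e,0x63) = 0xd1
[7] add(0x00,0x8c) = 0x8c
[8] add(0x01,0x4b) = 0x4c
[9] add(0x2e,0x4d) = 0x7b
[10] add(0xd3,0x59) = 0x12c
[11] add(0x56,0x51) = 0xa7
[12] add(0x00,0xb4) = 0xb4
[13] add(0xed,0xe0) = 0x1cd
[14] add(0x55,0x7e) = 0xd3
[15] add(0x4b,0x71) = 0xbc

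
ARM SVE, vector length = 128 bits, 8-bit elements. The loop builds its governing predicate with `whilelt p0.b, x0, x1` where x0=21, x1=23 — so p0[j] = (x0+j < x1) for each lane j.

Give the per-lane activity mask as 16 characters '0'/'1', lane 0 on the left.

register lanes = 128/8 = 16
whilelt: lane j active iff 21+j < 23 → j < 2 → 2 active
bits (lane 0 leftmost): 1100000000000000

predicate = 1100000000000000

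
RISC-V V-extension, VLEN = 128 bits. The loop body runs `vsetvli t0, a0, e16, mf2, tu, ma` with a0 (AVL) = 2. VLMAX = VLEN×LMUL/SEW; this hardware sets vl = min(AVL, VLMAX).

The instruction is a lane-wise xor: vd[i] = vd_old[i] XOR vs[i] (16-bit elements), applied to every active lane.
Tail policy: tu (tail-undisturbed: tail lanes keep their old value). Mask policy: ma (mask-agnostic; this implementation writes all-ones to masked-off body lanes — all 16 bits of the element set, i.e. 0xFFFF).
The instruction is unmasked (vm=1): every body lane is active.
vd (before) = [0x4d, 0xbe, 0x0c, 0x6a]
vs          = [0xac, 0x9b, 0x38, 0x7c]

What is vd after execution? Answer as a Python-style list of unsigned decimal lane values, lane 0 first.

VLMAX = (128 × 1/2) / 16 = 4 lanes
vl = min(AVL, VLMAX) = min(2, 4) = 2
  i=0: xor(0x4d,0xac) → 225
  i=1: xor(0xbe,0x9b) → 37
  i=2: tail/keep → 12
  i=3: tail/keep → 106

vd = [225, 37, 12, 106]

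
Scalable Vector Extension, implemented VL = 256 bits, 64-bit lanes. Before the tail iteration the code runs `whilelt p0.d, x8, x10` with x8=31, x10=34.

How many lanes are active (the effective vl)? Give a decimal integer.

register lanes = 256/64 = 4
active while 31+j < 34, i.e. j ∈ [0,3) capped at 4 ⇒ 3

vl = 3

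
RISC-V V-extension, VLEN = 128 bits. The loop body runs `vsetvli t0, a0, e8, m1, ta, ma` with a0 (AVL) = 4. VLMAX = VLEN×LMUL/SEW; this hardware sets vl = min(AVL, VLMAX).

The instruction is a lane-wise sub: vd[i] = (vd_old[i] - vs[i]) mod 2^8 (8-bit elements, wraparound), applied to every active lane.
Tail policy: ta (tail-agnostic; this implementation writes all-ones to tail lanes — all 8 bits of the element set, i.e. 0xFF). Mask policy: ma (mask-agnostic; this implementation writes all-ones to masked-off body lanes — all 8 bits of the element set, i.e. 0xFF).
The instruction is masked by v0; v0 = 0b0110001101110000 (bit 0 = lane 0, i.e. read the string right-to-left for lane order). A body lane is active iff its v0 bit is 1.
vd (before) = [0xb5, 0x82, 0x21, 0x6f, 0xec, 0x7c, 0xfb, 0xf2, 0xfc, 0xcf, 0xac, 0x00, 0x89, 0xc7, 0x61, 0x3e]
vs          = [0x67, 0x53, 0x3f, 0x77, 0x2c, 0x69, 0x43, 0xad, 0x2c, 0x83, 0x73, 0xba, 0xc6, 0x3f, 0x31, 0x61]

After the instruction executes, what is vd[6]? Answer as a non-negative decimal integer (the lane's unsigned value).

vd[6] = 255

lanes per group: 128·1/8 = 16
vl ← min(4, 16) = 4
  i=0: mask-off/ones → 255
  i=1: mask-off/ones → 255
  i=2: mask-off/ones → 255
  i=3: mask-off/ones → 255
  i=4: tail/ones → 255
  i=5: tail/ones → 255
  i=6: tail/ones → 255
  i=7: tail/ones → 255
  i=8: tail/ones → 255
  i=9: tail/ones → 255
  i=10: tail/ones → 255
  i=11: tail/ones → 255
  i=12: tail/ones → 255
  i=13: tail/ones → 255
  i=14: tail/ones → 255
  i=15: tail/ones → 255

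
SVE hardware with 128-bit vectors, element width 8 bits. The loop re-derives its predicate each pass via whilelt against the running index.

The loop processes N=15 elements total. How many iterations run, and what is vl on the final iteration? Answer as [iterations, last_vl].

[iterations, last_vl] = [1, 15]

lane count: 128 div 8 = 16
iterations = ceil(15/16) = 1; final-pass vl = 15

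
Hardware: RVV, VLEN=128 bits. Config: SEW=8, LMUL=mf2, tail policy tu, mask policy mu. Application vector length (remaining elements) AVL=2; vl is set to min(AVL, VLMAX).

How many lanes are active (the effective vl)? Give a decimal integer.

vl = 2

lanes per group: 128·1/2/8 = 8
vl = min(AVL, VLMAX) = min(2, 8) = 2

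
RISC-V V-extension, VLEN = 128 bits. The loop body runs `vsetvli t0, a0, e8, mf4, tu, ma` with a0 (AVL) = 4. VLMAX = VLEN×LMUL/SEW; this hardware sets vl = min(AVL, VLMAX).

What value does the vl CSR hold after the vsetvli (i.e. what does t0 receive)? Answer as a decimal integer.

lanes per group: 128·1/4/8 = 4
vl = min(AVL, VLMAX) = min(4, 4) = 4

vl = 4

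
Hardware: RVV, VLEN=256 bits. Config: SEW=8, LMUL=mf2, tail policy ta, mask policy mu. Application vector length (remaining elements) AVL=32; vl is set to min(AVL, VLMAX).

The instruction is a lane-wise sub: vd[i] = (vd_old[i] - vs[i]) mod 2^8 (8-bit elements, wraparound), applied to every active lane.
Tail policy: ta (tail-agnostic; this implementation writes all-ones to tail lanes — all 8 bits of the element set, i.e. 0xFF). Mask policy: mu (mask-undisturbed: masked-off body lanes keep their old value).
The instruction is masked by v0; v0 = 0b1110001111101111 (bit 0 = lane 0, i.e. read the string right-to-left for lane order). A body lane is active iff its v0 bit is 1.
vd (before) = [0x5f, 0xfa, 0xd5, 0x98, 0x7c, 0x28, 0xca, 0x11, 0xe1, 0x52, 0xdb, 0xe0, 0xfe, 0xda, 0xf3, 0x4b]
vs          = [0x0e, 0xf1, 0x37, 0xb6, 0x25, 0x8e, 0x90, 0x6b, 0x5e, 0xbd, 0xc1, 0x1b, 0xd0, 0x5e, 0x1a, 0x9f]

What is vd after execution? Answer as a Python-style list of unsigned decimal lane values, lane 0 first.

vd = [81, 9, 158, 226, 124, 154, 58, 166, 131, 149, 219, 224, 254, 124, 217, 172]

lanes per group: 256·1/2/8 = 16
AVL=32 > VLMAX=16, so vl = 16
lane  0: sub(0x5f,0x0e) ⇒ 0x51
lane  1: sub(0xfa,0xf1) ⇒ 0x09
lane  2: sub(0xd5,0x37) ⇒ 0x9e
lane  3: sub(0x98,0xb6) ⇒ 0xe2
lane  4: mask-off/keep ⇒ 0x7c
lane  5: sub(0x28,0x8e) ⇒ 0x9a
lane  6: sub(0xca,0x90) ⇒ 0x3a
lane  7: sub(0x11,0x6b) ⇒ 0xa6
lane  8: sub(0xe1,0x5e) ⇒ 0x83
lane  9: sub(0x52,0xbd) ⇒ 0x95
lane 10: mask-off/keep ⇒ 0xdb
lane 11: mask-off/keep ⇒ 0xe0
lane 12: mask-off/keep ⇒ 0xfe
lane 13: sub(0xda,0x5e) ⇒ 0x7c
lane 14: sub(0xf3,0x1a) ⇒ 0xd9
lane 15: sub(0x4b,0x9f) ⇒ 0xac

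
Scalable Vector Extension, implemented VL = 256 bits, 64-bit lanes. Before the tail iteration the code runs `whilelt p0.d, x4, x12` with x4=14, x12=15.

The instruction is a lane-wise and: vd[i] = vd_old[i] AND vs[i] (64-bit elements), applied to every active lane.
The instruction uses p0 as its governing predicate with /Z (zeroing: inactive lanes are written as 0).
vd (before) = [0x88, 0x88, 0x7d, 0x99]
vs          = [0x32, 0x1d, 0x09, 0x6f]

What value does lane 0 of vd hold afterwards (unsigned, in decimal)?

vd[0] = 0

256-bit reg / 64-bit elem → 4 lanes
whilelt: lane j active iff 14+j < 15 → j < 1 → 1 active
lane  0: and(0x88,0x32) ⇒ 0x00
lane  1: tail/zero ⇒ 0x00
lane  2: tail/zero ⇒ 0x00
lane  3: tail/zero ⇒ 0x00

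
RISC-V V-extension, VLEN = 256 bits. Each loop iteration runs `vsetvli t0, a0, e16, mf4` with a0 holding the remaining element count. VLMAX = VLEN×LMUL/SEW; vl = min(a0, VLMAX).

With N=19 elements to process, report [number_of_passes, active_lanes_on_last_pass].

VLMAX = (256 × 1/4) / 16 = 4 lanes
N=19: ⌈19/4⌉ = 5 iters; last vl = 19 − 4×4 = 3

[iterations, last_vl] = [5, 3]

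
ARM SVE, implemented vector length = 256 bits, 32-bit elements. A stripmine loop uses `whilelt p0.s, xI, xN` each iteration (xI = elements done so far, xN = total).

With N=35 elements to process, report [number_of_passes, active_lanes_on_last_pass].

[iterations, last_vl] = [5, 3]

256-bit reg / 32-bit elem → 8 lanes
N=35: ⌈35/8⌉ = 5 iters; last vl = 35 − 4×8 = 3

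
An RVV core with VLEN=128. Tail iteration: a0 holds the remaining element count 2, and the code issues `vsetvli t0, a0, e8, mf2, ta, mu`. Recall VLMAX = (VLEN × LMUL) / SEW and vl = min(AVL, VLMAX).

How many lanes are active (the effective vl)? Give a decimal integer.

vl = 2

lanes per group: 128·1/2/8 = 8
AVL=2 ≤ VLMAX=8, so vl = 2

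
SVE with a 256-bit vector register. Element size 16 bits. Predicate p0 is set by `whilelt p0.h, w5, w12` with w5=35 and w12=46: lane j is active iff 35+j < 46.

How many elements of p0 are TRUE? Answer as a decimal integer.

vl = 11

register lanes = 256/16 = 16
whilelt: lane j active iff 35+j < 46 → j < 11 → 11 active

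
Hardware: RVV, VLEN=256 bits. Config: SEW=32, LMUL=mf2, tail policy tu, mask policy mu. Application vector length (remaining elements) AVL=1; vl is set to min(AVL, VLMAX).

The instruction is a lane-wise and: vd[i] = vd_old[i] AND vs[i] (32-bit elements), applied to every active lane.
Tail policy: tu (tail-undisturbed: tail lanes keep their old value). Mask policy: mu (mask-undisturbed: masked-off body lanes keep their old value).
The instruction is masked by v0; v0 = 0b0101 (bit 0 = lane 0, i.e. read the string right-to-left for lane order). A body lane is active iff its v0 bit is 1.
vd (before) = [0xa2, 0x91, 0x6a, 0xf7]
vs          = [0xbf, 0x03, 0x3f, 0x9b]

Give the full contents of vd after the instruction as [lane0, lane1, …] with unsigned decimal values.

VLMAX = VLEN×LMUL/SEW = 256×1/2/32 = 4
AVL=1 ≤ VLMAX=4, so vl = 1
vd[0] and(0xa2,0xbf) -> 0xa2
vd[1] tail/keep -> 0x91
vd[2] tail/keep -> 0x6a
vd[3] tail/keep -> 0xf7

vd = [162, 145, 106, 247]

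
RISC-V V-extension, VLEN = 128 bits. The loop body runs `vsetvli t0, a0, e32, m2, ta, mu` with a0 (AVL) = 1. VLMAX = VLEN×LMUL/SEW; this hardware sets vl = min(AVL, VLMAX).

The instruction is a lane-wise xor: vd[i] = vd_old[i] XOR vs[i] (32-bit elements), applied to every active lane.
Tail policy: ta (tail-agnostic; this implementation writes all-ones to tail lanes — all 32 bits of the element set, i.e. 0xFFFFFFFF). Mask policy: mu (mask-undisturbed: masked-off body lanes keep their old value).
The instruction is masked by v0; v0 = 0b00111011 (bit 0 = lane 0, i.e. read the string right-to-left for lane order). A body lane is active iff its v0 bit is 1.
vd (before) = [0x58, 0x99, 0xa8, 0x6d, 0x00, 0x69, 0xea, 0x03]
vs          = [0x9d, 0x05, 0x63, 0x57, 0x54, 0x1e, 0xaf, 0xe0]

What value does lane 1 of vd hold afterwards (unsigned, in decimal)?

vd[1] = 4294967295

lanes per group: 128·2/32 = 8
vl = min(AVL, VLMAX) = min(1, 8) = 1
vd[0] xor(0x58,0x9d) -> 0xc5
vd[1] tail/ones -> 0xffffffff
vd[2] tail/ones -> 0xffffffff
vd[3] tail/ones -> 0xffffffff
vd[4] tail/ones -> 0xffffffff
vd[5] tail/ones -> 0xffffffff
vd[6] tail/ones -> 0xffffffff
vd[7] tail/ones -> 0xffffffff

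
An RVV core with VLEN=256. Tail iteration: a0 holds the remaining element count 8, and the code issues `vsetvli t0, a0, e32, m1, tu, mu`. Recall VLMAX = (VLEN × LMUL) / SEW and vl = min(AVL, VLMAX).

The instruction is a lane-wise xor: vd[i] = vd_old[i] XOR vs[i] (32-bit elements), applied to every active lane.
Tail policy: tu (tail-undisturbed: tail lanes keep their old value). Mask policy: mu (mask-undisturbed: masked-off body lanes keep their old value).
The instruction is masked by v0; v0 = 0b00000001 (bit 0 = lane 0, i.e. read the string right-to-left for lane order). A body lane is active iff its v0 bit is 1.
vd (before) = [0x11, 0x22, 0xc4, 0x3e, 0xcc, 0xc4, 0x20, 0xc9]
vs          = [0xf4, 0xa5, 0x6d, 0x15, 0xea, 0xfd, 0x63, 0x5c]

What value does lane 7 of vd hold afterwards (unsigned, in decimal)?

vd[7] = 201

lanes per group: 256·1/32 = 8
vl ← min(8, 8) = 8
lane  0: xor(0x11,0xf4) ⇒ 0xe5
lane  1: mask-off/keep ⇒ 0x22
lane  2: mask-off/keep ⇒ 0xc4
lane  3: mask-off/keep ⇒ 0x3e
lane  4: mask-off/keep ⇒ 0xcc
lane  5: mask-off/keep ⇒ 0xc4
lane  6: mask-off/keep ⇒ 0x20
lane  7: mask-off/keep ⇒ 0xc9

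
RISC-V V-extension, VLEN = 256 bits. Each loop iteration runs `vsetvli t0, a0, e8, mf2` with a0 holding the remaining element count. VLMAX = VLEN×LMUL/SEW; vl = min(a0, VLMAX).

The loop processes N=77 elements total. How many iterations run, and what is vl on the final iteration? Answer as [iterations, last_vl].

VLMAX = (256 × 1/2) / 8 = 16 lanes
iterations = ceil(77/16) = 5; final-pass vl = 13

[iterations, last_vl] = [5, 13]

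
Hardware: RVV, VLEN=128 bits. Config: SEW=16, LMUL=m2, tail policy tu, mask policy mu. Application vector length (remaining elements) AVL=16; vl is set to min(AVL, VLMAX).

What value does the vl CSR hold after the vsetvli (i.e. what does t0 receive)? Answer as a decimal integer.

vl = 16

VLMAX = VLEN×LMUL/SEW = 128×2/16 = 16
vl = min(AVL, VLMAX) = min(16, 16) = 16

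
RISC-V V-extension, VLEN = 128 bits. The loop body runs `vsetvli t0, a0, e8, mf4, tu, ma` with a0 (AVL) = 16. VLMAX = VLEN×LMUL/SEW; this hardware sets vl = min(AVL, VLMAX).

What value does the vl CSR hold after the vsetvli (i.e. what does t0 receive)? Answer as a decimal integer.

VLMAX = VLEN×LMUL/SEW = 128×1/4/8 = 4
AVL=16 > VLMAX=4, so vl = 4

vl = 4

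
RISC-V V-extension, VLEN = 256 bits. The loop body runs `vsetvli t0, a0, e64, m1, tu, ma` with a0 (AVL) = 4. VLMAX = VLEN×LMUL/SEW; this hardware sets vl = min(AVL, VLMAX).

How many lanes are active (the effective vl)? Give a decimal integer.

vl = 4

VLMAX = (256 × 1) / 64 = 4 lanes
vl = min(AVL, VLMAX) = min(4, 4) = 4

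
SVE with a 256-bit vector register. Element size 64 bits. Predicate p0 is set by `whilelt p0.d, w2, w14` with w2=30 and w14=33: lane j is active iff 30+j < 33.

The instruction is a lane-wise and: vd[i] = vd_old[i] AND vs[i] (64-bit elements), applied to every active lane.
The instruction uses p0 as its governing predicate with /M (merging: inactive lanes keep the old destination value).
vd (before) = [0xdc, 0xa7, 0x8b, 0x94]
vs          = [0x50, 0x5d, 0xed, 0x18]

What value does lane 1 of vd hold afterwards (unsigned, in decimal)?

vd[1] = 5

register lanes = 256/64 = 4
p0[j] = (30+j < 33); true for j=0..2 → 3 lanes set
  i=0: and(0xdc,0x50) → 80
  i=1: and(0xa7,0x5d) → 5
  i=2: and(0x8b,0xed) → 137
  i=3: tail/keep → 148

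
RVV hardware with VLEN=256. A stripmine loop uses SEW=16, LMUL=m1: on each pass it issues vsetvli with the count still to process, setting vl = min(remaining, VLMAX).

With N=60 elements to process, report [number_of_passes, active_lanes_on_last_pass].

[iterations, last_vl] = [4, 12]

VLMAX = VLEN×LMUL/SEW = 256×1/16 = 16
60 elements at 16/iter → 4 passes, remainder 12 on the last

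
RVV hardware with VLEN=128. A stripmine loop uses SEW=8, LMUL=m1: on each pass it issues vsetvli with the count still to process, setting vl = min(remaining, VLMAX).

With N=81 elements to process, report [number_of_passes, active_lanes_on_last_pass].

[iterations, last_vl] = [6, 1]

VLMAX = (128 × 1) / 8 = 16 lanes
N=81: ⌈81/16⌉ = 6 iters; last vl = 81 − 5×16 = 1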